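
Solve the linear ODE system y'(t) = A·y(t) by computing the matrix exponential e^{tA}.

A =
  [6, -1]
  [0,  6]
e^{tA} =
  [exp(6*t), -t*exp(6*t)]
  [0, exp(6*t)]

Strategy: write A = P · J · P⁻¹ where J is a Jordan canonical form, so e^{tA} = P · e^{tJ} · P⁻¹, and e^{tJ} can be computed block-by-block.

A has Jordan form
J =
  [6, 1]
  [0, 6]
(up to reordering of blocks).

Per-block formulas:
  For a 2×2 Jordan block J_2(6): exp(t · J_2(6)) = e^(6t)·(I + t·N), where N is the 2×2 nilpotent shift.

After assembling e^{tJ} and conjugating by P, we get:

e^{tA} =
  [exp(6*t), -t*exp(6*t)]
  [0, exp(6*t)]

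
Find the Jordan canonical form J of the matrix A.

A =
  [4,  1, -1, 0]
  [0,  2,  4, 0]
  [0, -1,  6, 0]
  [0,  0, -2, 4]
J_3(4) ⊕ J_1(4)

The characteristic polynomial is
  det(x·I − A) = x^4 - 16*x^3 + 96*x^2 - 256*x + 256 = (x - 4)^4

Eigenvalues and multiplicities (the geometric multiplicity of λ is n − rank(A − λI), which equals the number of Jordan blocks for λ):
  λ = 4: algebraic multiplicity = 4, geometric multiplicity = 2

Determining the block sizes for each eigenvalue:
  λ = 4: with am = 4 and gm = 2, the partition is not yet determined (e.g. several partitions of 4 into 2 parts exist). Let N = A − (4)·I. Computing rank(N^1) = 2, rank(N^2) = 1, rank(N^3) = 0; the number of blocks of size ≥ j is rank(N^{j−1}) − rank(N^j), giving [2, 1, 1]. So we have 1 block(s) of size 3, 1 block(s) of size 1 → block sizes [3, 1]

Assembling the blocks gives a Jordan form
J =
  [4, 1, 0, 0]
  [0, 4, 1, 0]
  [0, 0, 4, 0]
  [0, 0, 0, 4]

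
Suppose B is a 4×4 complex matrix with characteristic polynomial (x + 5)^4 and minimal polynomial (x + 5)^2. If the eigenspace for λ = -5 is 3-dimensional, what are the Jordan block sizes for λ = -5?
Block sizes for λ = -5: [2, 1, 1]

Step 1 — from the characteristic polynomial, algebraic multiplicity of λ = -5 is 4. From dim ker(B − (-5)·I) = 3, there are exactly 3 Jordan blocks for λ = -5.
Step 2 — from the minimal polynomial, the factor (x + 5)^2 tells us the largest block for λ = -5 has size 2.
Step 3 — with total size 4, 3 blocks, and largest block 2, the block sizes (in nonincreasing order) are [2, 1, 1].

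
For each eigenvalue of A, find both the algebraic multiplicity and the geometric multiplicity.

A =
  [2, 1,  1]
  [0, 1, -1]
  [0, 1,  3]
λ = 2: alg = 3, geom = 2

Step 1 — factor the characteristic polynomial to read off the algebraic multiplicities:
  χ_A(x) = (x - 2)^3

Step 2 — compute geometric multiplicities via the rank-nullity identity g(λ) = n − rank(A − λI):
  rank(A − (2)·I) = 1, so dim ker(A − (2)·I) = n − 1 = 2

Summary:
  λ = 2: algebraic multiplicity = 3, geometric multiplicity = 2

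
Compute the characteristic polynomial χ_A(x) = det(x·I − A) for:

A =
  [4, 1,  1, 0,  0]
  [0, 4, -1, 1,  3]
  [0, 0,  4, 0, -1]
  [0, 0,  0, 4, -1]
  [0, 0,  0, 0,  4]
x^5 - 20*x^4 + 160*x^3 - 640*x^2 + 1280*x - 1024

Expanding det(x·I − A) (e.g. by cofactor expansion or by noting that A is similar to its Jordan form J, which has the same characteristic polynomial as A) gives
  χ_A(x) = x^5 - 20*x^4 + 160*x^3 - 640*x^2 + 1280*x - 1024
which factors as (x - 4)^5. The eigenvalues (with algebraic multiplicities) are λ = 4 with multiplicity 5.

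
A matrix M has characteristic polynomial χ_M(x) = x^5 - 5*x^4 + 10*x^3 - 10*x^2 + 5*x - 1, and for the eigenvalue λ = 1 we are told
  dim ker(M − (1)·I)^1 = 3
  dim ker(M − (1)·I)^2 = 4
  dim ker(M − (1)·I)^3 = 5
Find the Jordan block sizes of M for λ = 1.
Block sizes for λ = 1: [3, 1, 1]

From the dimensions of kernels of powers, the number of Jordan blocks of size at least j is d_j − d_{j−1} where d_j = dim ker(N^j) (with d_0 = 0). Computing the differences gives [3, 1, 1].
The number of blocks of size exactly k is (#blocks of size ≥ k) − (#blocks of size ≥ k + 1), so the partition is: 2 block(s) of size 1, 1 block(s) of size 3.
In nonincreasing order the block sizes are [3, 1, 1].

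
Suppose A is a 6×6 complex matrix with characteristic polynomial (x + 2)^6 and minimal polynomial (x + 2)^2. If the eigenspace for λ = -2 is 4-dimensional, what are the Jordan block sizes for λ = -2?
Block sizes for λ = -2: [2, 2, 1, 1]

Step 1 — from the characteristic polynomial, algebraic multiplicity of λ = -2 is 6. From dim ker(A − (-2)·I) = 4, there are exactly 4 Jordan blocks for λ = -2.
Step 2 — from the minimal polynomial, the factor (x + 2)^2 tells us the largest block for λ = -2 has size 2.
Step 3 — with total size 6, 4 blocks, and largest block 2, the block sizes (in nonincreasing order) are [2, 2, 1, 1].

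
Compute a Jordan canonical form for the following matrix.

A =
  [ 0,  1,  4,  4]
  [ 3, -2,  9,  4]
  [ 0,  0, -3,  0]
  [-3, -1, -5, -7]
J_3(-3) ⊕ J_1(-3)

The characteristic polynomial is
  det(x·I − A) = x^4 + 12*x^3 + 54*x^2 + 108*x + 81 = (x + 3)^4

Eigenvalues and multiplicities (the geometric multiplicity of λ is n − rank(A − λI), which equals the number of Jordan blocks for λ):
  λ = -3: algebraic multiplicity = 4, geometric multiplicity = 2

Determining the block sizes for each eigenvalue:
  λ = -3: with am = 4 and gm = 2, the partition is not yet determined (e.g. several partitions of 4 into 2 parts exist). Let N = A − (-3)·I. Computing rank(N^1) = 2, rank(N^2) = 1, rank(N^3) = 0; the number of blocks of size ≥ j is rank(N^{j−1}) − rank(N^j), giving [2, 1, 1]. So we have 1 block(s) of size 3, 1 block(s) of size 1 → block sizes [3, 1]

Assembling the blocks gives a Jordan form
J =
  [-3,  1,  0,  0]
  [ 0, -3,  1,  0]
  [ 0,  0, -3,  0]
  [ 0,  0,  0, -3]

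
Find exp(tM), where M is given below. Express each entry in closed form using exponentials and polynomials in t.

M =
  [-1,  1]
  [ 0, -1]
e^{tM} =
  [exp(-t), t*exp(-t)]
  [0, exp(-t)]

Strategy: write M = P · J · P⁻¹ where J is a Jordan canonical form, so e^{tM} = P · e^{tJ} · P⁻¹, and e^{tJ} can be computed block-by-block.

M has Jordan form
J =
  [-1,  1]
  [ 0, -1]
(up to reordering of blocks).

Per-block formulas:
  For a 2×2 Jordan block J_2(-1): exp(t · J_2(-1)) = e^(-1t)·(I + t·N), where N is the 2×2 nilpotent shift.

After assembling e^{tJ} and conjugating by P, we get:

e^{tM} =
  [exp(-t), t*exp(-t)]
  [0, exp(-t)]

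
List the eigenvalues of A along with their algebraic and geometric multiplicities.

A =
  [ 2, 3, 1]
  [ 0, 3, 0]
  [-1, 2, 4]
λ = 3: alg = 3, geom = 1

Step 1 — factor the characteristic polynomial to read off the algebraic multiplicities:
  χ_A(x) = (x - 3)^3

Step 2 — compute geometric multiplicities via the rank-nullity identity g(λ) = n − rank(A − λI):
  rank(A − (3)·I) = 2, so dim ker(A − (3)·I) = n − 2 = 1

Summary:
  λ = 3: algebraic multiplicity = 3, geometric multiplicity = 1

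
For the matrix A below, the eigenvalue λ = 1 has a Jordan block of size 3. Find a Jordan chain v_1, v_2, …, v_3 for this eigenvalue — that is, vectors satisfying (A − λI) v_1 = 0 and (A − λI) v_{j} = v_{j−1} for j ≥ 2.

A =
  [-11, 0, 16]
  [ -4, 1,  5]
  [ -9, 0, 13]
A Jordan chain for λ = 1 of length 3:
v_1 = (0, 3, 0)ᵀ
v_2 = (-12, -4, -9)ᵀ
v_3 = (1, 0, 0)ᵀ

Let N = A − (1)·I. We want v_3 with N^3 v_3 = 0 but N^2 v_3 ≠ 0; then v_{j-1} := N · v_j for j = 3, …, 2.

Pick v_3 = (1, 0, 0)ᵀ.
Then v_2 = N · v_3 = (-12, -4, -9)ᵀ.
Then v_1 = N · v_2 = (0, 3, 0)ᵀ.

Sanity check: (A − (1)·I) v_1 = (0, 0, 0)ᵀ = 0. ✓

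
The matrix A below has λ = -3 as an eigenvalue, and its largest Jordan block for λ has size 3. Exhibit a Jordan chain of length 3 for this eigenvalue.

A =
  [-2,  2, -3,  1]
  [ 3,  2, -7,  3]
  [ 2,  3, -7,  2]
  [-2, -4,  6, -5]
A Jordan chain for λ = -3 of length 3:
v_1 = (-1, -2, -1, 2)ᵀ
v_2 = (1, 3, 2, -2)ᵀ
v_3 = (1, 0, 0, 0)ᵀ

Let N = A − (-3)·I. We want v_3 with N^3 v_3 = 0 but N^2 v_3 ≠ 0; then v_{j-1} := N · v_j for j = 3, …, 2.

Pick v_3 = (1, 0, 0, 0)ᵀ.
Then v_2 = N · v_3 = (1, 3, 2, -2)ᵀ.
Then v_1 = N · v_2 = (-1, -2, -1, 2)ᵀ.

Sanity check: (A − (-3)·I) v_1 = (0, 0, 0, 0)ᵀ = 0. ✓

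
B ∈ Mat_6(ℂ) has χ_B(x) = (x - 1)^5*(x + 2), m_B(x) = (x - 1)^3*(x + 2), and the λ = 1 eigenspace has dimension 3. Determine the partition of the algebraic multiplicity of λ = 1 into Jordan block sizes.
Block sizes for λ = 1: [3, 1, 1]

Step 1 — from the characteristic polynomial, algebraic multiplicity of λ = 1 is 5. From dim ker(B − (1)·I) = 3, there are exactly 3 Jordan blocks for λ = 1.
Step 2 — from the minimal polynomial, the factor (x − 1)^3 tells us the largest block for λ = 1 has size 3.
Step 3 — with total size 5, 3 blocks, and largest block 3, the block sizes (in nonincreasing order) are [3, 1, 1].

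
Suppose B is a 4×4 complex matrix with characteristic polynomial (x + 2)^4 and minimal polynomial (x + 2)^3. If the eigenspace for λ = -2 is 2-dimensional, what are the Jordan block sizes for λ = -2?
Block sizes for λ = -2: [3, 1]

Step 1 — from the characteristic polynomial, algebraic multiplicity of λ = -2 is 4. From dim ker(B − (-2)·I) = 2, there are exactly 2 Jordan blocks for λ = -2.
Step 2 — from the minimal polynomial, the factor (x + 2)^3 tells us the largest block for λ = -2 has size 3.
Step 3 — with total size 4, 2 blocks, and largest block 3, the block sizes (in nonincreasing order) are [3, 1].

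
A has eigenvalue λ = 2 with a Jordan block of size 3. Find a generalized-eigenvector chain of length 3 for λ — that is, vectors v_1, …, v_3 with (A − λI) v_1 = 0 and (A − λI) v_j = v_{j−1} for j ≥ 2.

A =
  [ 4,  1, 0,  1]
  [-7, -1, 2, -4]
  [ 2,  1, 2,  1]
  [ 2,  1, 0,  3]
A Jordan chain for λ = 2 of length 3:
v_1 = (-1, 3, -1, -1)ᵀ
v_2 = (2, -7, 2, 2)ᵀ
v_3 = (1, 0, 0, 0)ᵀ

Let N = A − (2)·I. We want v_3 with N^3 v_3 = 0 but N^2 v_3 ≠ 0; then v_{j-1} := N · v_j for j = 3, …, 2.

Pick v_3 = (1, 0, 0, 0)ᵀ.
Then v_2 = N · v_3 = (2, -7, 2, 2)ᵀ.
Then v_1 = N · v_2 = (-1, 3, -1, -1)ᵀ.

Sanity check: (A − (2)·I) v_1 = (0, 0, 0, 0)ᵀ = 0. ✓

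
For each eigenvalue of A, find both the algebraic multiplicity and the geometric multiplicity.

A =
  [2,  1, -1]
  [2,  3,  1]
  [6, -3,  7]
λ = 4: alg = 3, geom = 2

Step 1 — factor the characteristic polynomial to read off the algebraic multiplicities:
  χ_A(x) = (x - 4)^3

Step 2 — compute geometric multiplicities via the rank-nullity identity g(λ) = n − rank(A − λI):
  rank(A − (4)·I) = 1, so dim ker(A − (4)·I) = n − 1 = 2

Summary:
  λ = 4: algebraic multiplicity = 3, geometric multiplicity = 2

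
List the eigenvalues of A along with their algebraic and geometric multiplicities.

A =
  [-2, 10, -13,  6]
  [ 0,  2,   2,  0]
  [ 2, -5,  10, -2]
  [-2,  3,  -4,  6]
λ = 4: alg = 4, geom = 2

Step 1 — factor the characteristic polynomial to read off the algebraic multiplicities:
  χ_A(x) = (x - 4)^4

Step 2 — compute geometric multiplicities via the rank-nullity identity g(λ) = n − rank(A − λI):
  rank(A − (4)·I) = 2, so dim ker(A − (4)·I) = n − 2 = 2

Summary:
  λ = 4: algebraic multiplicity = 4, geometric multiplicity = 2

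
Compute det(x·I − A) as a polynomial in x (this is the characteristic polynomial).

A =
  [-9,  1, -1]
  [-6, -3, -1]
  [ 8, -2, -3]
x^3 + 15*x^2 + 75*x + 125

Expanding det(x·I − A) (e.g. by cofactor expansion or by noting that A is similar to its Jordan form J, which has the same characteristic polynomial as A) gives
  χ_A(x) = x^3 + 15*x^2 + 75*x + 125
which factors as (x + 5)^3. The eigenvalues (with algebraic multiplicities) are λ = -5 with multiplicity 3.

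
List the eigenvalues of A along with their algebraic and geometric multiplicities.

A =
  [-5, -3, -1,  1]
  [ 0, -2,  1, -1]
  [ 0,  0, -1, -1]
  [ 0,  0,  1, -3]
λ = -5: alg = 1, geom = 1; λ = -2: alg = 3, geom = 2

Step 1 — factor the characteristic polynomial to read off the algebraic multiplicities:
  χ_A(x) = (x + 2)^3*(x + 5)

Step 2 — compute geometric multiplicities via the rank-nullity identity g(λ) = n − rank(A − λI):
  rank(A − (-5)·I) = 3, so dim ker(A − (-5)·I) = n − 3 = 1
  rank(A − (-2)·I) = 2, so dim ker(A − (-2)·I) = n − 2 = 2

Summary:
  λ = -5: algebraic multiplicity = 1, geometric multiplicity = 1
  λ = -2: algebraic multiplicity = 3, geometric multiplicity = 2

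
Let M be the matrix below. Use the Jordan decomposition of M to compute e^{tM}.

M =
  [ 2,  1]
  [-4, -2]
e^{tM} =
  [2*t + 1, t]
  [-4*t, 1 - 2*t]

Strategy: write M = P · J · P⁻¹ where J is a Jordan canonical form, so e^{tM} = P · e^{tJ} · P⁻¹, and e^{tJ} can be computed block-by-block.

M has Jordan form
J =
  [0, 1]
  [0, 0]
(up to reordering of blocks).

Per-block formulas:
  For a 2×2 Jordan block J_2(0): exp(t · J_2(0)) = e^(0t)·(I + t·N), where N is the 2×2 nilpotent shift.

After assembling e^{tJ} and conjugating by P, we get:

e^{tM} =
  [2*t + 1, t]
  [-4*t, 1 - 2*t]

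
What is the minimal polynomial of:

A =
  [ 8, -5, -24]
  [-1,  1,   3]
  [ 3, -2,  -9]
x^3

The characteristic polynomial is χ_A(x) = x^3, so the eigenvalues are known. The minimal polynomial is
  m_A(x) = Π_λ (x − λ)^{k_λ}
where k_λ is the size of the *largest* Jordan block for λ (equivalently, the smallest k with (A − λI)^k v = 0 for every generalised eigenvector v of λ).

  λ = 0: largest Jordan block has size 3, contributing (x − 0)^3

So m_A(x) = x^3 = x^3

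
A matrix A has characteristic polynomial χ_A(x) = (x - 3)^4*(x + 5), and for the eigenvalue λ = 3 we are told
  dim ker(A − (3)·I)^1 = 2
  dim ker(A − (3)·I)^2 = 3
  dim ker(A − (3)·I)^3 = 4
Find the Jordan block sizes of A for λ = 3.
Block sizes for λ = 3: [3, 1]

From the dimensions of kernels of powers, the number of Jordan blocks of size at least j is d_j − d_{j−1} where d_j = dim ker(N^j) (with d_0 = 0). Computing the differences gives [2, 1, 1].
The number of blocks of size exactly k is (#blocks of size ≥ k) − (#blocks of size ≥ k + 1), so the partition is: 1 block(s) of size 1, 1 block(s) of size 3.
In nonincreasing order the block sizes are [3, 1].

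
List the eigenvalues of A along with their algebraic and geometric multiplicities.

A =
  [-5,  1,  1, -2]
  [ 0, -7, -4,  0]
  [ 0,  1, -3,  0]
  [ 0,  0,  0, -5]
λ = -5: alg = 4, geom = 2

Step 1 — factor the characteristic polynomial to read off the algebraic multiplicities:
  χ_A(x) = (x + 5)^4

Step 2 — compute geometric multiplicities via the rank-nullity identity g(λ) = n − rank(A − λI):
  rank(A − (-5)·I) = 2, so dim ker(A − (-5)·I) = n − 2 = 2

Summary:
  λ = -5: algebraic multiplicity = 4, geometric multiplicity = 2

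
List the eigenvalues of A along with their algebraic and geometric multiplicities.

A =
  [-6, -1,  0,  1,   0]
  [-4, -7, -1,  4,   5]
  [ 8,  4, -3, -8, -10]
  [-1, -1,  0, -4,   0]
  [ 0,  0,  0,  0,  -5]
λ = -5: alg = 5, geom = 3

Step 1 — factor the characteristic polynomial to read off the algebraic multiplicities:
  χ_A(x) = (x + 5)^5

Step 2 — compute geometric multiplicities via the rank-nullity identity g(λ) = n − rank(A − λI):
  rank(A − (-5)·I) = 2, so dim ker(A − (-5)·I) = n − 2 = 3

Summary:
  λ = -5: algebraic multiplicity = 5, geometric multiplicity = 3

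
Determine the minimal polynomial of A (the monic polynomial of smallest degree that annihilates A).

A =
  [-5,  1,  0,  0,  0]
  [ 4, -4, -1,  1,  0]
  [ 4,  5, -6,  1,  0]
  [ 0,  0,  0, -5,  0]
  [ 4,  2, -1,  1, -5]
x^3 + 15*x^2 + 75*x + 125

The characteristic polynomial is χ_A(x) = (x + 5)^5, so the eigenvalues are known. The minimal polynomial is
  m_A(x) = Π_λ (x − λ)^{k_λ}
where k_λ is the size of the *largest* Jordan block for λ (equivalently, the smallest k with (A − λI)^k v = 0 for every generalised eigenvector v of λ).

  λ = -5: largest Jordan block has size 3, contributing (x + 5)^3

So m_A(x) = (x + 5)^3 = x^3 + 15*x^2 + 75*x + 125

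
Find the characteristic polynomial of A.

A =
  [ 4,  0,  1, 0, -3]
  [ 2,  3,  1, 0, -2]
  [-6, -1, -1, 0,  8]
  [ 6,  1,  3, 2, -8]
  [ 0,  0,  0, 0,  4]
x^5 - 12*x^4 + 56*x^3 - 128*x^2 + 144*x - 64

Expanding det(x·I − A) (e.g. by cofactor expansion or by noting that A is similar to its Jordan form J, which has the same characteristic polynomial as A) gives
  χ_A(x) = x^5 - 12*x^4 + 56*x^3 - 128*x^2 + 144*x - 64
which factors as (x - 4)*(x - 2)^4. The eigenvalues (with algebraic multiplicities) are λ = 2 with multiplicity 4, λ = 4 with multiplicity 1.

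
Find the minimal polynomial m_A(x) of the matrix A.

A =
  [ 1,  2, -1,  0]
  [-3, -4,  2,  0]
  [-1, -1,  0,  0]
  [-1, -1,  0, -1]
x^3 + 3*x^2 + 3*x + 1

The characteristic polynomial is χ_A(x) = (x + 1)^4, so the eigenvalues are known. The minimal polynomial is
  m_A(x) = Π_λ (x − λ)^{k_λ}
where k_λ is the size of the *largest* Jordan block for λ (equivalently, the smallest k with (A − λI)^k v = 0 for every generalised eigenvector v of λ).

  λ = -1: largest Jordan block has size 3, contributing (x + 1)^3

So m_A(x) = (x + 1)^3 = x^3 + 3*x^2 + 3*x + 1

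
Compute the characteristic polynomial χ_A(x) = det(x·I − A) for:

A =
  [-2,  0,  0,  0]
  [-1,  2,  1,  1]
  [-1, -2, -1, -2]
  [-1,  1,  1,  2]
x^4 - x^3 - 3*x^2 + 5*x - 2

Expanding det(x·I − A) (e.g. by cofactor expansion or by noting that A is similar to its Jordan form J, which has the same characteristic polynomial as A) gives
  χ_A(x) = x^4 - x^3 - 3*x^2 + 5*x - 2
which factors as (x - 1)^3*(x + 2). The eigenvalues (with algebraic multiplicities) are λ = -2 with multiplicity 1, λ = 1 with multiplicity 3.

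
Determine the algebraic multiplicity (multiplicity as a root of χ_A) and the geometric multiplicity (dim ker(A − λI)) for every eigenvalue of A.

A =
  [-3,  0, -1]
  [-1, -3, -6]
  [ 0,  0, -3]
λ = -3: alg = 3, geom = 1

Step 1 — factor the characteristic polynomial to read off the algebraic multiplicities:
  χ_A(x) = (x + 3)^3

Step 2 — compute geometric multiplicities via the rank-nullity identity g(λ) = n − rank(A − λI):
  rank(A − (-3)·I) = 2, so dim ker(A − (-3)·I) = n − 2 = 1

Summary:
  λ = -3: algebraic multiplicity = 3, geometric multiplicity = 1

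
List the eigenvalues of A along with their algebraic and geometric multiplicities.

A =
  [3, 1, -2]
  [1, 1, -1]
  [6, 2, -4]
λ = 0: alg = 3, geom = 1

Step 1 — factor the characteristic polynomial to read off the algebraic multiplicities:
  χ_A(x) = x^3

Step 2 — compute geometric multiplicities via the rank-nullity identity g(λ) = n − rank(A − λI):
  rank(A − (0)·I) = 2, so dim ker(A − (0)·I) = n − 2 = 1

Summary:
  λ = 0: algebraic multiplicity = 3, geometric multiplicity = 1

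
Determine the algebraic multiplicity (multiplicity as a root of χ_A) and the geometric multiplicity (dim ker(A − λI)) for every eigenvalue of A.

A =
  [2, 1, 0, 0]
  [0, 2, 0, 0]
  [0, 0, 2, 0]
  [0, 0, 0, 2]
λ = 2: alg = 4, geom = 3

Step 1 — factor the characteristic polynomial to read off the algebraic multiplicities:
  χ_A(x) = (x - 2)^4

Step 2 — compute geometric multiplicities via the rank-nullity identity g(λ) = n − rank(A − λI):
  rank(A − (2)·I) = 1, so dim ker(A − (2)·I) = n − 1 = 3

Summary:
  λ = 2: algebraic multiplicity = 4, geometric multiplicity = 3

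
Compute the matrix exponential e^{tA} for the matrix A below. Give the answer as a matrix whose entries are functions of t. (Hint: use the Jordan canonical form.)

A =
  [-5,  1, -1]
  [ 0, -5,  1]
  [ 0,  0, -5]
e^{tA} =
  [exp(-5*t), t*exp(-5*t), t^2*exp(-5*t)/2 - t*exp(-5*t)]
  [0, exp(-5*t), t*exp(-5*t)]
  [0, 0, exp(-5*t)]

Strategy: write A = P · J · P⁻¹ where J is a Jordan canonical form, so e^{tA} = P · e^{tJ} · P⁻¹, and e^{tJ} can be computed block-by-block.

A has Jordan form
J =
  [-5,  1,  0]
  [ 0, -5,  1]
  [ 0,  0, -5]
(up to reordering of blocks).

Per-block formulas:
  For a 3×3 Jordan block J_3(-5): exp(t · J_3(-5)) = e^(-5t)·(I + t·N + (t^2/2)·N^2), where N is the 3×3 nilpotent shift.

After assembling e^{tJ} and conjugating by P, we get:

e^{tA} =
  [exp(-5*t), t*exp(-5*t), t^2*exp(-5*t)/2 - t*exp(-5*t)]
  [0, exp(-5*t), t*exp(-5*t)]
  [0, 0, exp(-5*t)]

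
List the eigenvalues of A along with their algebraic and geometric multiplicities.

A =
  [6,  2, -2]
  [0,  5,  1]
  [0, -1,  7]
λ = 6: alg = 3, geom = 2

Step 1 — factor the characteristic polynomial to read off the algebraic multiplicities:
  χ_A(x) = (x - 6)^3

Step 2 — compute geometric multiplicities via the rank-nullity identity g(λ) = n − rank(A − λI):
  rank(A − (6)·I) = 1, so dim ker(A − (6)·I) = n − 1 = 2

Summary:
  λ = 6: algebraic multiplicity = 3, geometric multiplicity = 2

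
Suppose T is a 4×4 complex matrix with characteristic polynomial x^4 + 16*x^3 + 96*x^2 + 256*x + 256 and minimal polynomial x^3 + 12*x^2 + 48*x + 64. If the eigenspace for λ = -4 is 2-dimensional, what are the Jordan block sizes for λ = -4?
Block sizes for λ = -4: [3, 1]

Step 1 — from the characteristic polynomial, algebraic multiplicity of λ = -4 is 4. From dim ker(T − (-4)·I) = 2, there are exactly 2 Jordan blocks for λ = -4.
Step 2 — from the minimal polynomial, the factor (x + 4)^3 tells us the largest block for λ = -4 has size 3.
Step 3 — with total size 4, 2 blocks, and largest block 3, the block sizes (in nonincreasing order) are [3, 1].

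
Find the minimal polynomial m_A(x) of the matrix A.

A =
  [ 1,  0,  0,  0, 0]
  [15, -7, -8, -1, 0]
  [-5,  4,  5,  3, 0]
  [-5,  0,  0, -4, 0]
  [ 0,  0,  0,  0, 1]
x^3 + 6*x^2 + 5*x - 12

The characteristic polynomial is χ_A(x) = (x - 1)^3*(x + 3)*(x + 4), so the eigenvalues are known. The minimal polynomial is
  m_A(x) = Π_λ (x − λ)^{k_λ}
where k_λ is the size of the *largest* Jordan block for λ (equivalently, the smallest k with (A − λI)^k v = 0 for every generalised eigenvector v of λ).

  λ = -4: largest Jordan block has size 1, contributing (x + 4)
  λ = -3: largest Jordan block has size 1, contributing (x + 3)
  λ = 1: largest Jordan block has size 1, contributing (x − 1)

So m_A(x) = (x - 1)*(x + 3)*(x + 4) = x^3 + 6*x^2 + 5*x - 12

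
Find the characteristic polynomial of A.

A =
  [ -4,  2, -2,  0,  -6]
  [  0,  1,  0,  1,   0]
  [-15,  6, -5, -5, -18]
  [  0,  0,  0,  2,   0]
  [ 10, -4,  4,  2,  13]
x^5 - 7*x^4 + 19*x^3 - 25*x^2 + 16*x - 4

Expanding det(x·I − A) (e.g. by cofactor expansion or by noting that A is similar to its Jordan form J, which has the same characteristic polynomial as A) gives
  χ_A(x) = x^5 - 7*x^4 + 19*x^3 - 25*x^2 + 16*x - 4
which factors as (x - 2)^2*(x - 1)^3. The eigenvalues (with algebraic multiplicities) are λ = 1 with multiplicity 3, λ = 2 with multiplicity 2.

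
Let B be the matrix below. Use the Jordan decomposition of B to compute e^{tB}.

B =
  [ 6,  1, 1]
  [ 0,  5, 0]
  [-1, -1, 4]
e^{tB} =
  [t*exp(5*t) + exp(5*t), t*exp(5*t), t*exp(5*t)]
  [0, exp(5*t), 0]
  [-t*exp(5*t), -t*exp(5*t), -t*exp(5*t) + exp(5*t)]

Strategy: write B = P · J · P⁻¹ where J is a Jordan canonical form, so e^{tB} = P · e^{tJ} · P⁻¹, and e^{tJ} can be computed block-by-block.

B has Jordan form
J =
  [5, 1, 0]
  [0, 5, 0]
  [0, 0, 5]
(up to reordering of blocks).

Per-block formulas:
  For a 1×1 block at λ = 5: exp(t · [5]) = [e^(5t)].
  For a 2×2 Jordan block J_2(5): exp(t · J_2(5)) = e^(5t)·(I + t·N), where N is the 2×2 nilpotent shift.

After assembling e^{tJ} and conjugating by P, we get:

e^{tB} =
  [t*exp(5*t) + exp(5*t), t*exp(5*t), t*exp(5*t)]
  [0, exp(5*t), 0]
  [-t*exp(5*t), -t*exp(5*t), -t*exp(5*t) + exp(5*t)]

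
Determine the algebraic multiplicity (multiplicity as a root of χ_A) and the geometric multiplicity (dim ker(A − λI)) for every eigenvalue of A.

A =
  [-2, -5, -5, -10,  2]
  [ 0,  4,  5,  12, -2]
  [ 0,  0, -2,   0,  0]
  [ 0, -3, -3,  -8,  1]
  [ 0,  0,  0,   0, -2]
λ = -2: alg = 5, geom = 2

Step 1 — factor the characteristic polynomial to read off the algebraic multiplicities:
  χ_A(x) = (x + 2)^5

Step 2 — compute geometric multiplicities via the rank-nullity identity g(λ) = n − rank(A − λI):
  rank(A − (-2)·I) = 3, so dim ker(A − (-2)·I) = n − 3 = 2

Summary:
  λ = -2: algebraic multiplicity = 5, geometric multiplicity = 2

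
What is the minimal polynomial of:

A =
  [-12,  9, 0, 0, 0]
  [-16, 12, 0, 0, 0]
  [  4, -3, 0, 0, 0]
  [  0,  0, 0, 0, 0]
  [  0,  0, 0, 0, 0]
x^2

The characteristic polynomial is χ_A(x) = x^5, so the eigenvalues are known. The minimal polynomial is
  m_A(x) = Π_λ (x − λ)^{k_λ}
where k_λ is the size of the *largest* Jordan block for λ (equivalently, the smallest k with (A − λI)^k v = 0 for every generalised eigenvector v of λ).

  λ = 0: largest Jordan block has size 2, contributing (x − 0)^2

So m_A(x) = x^2 = x^2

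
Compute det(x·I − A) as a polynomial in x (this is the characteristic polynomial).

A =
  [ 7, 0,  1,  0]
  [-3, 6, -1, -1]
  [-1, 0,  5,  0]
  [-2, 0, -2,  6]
x^4 - 24*x^3 + 216*x^2 - 864*x + 1296

Expanding det(x·I − A) (e.g. by cofactor expansion or by noting that A is similar to its Jordan form J, which has the same characteristic polynomial as A) gives
  χ_A(x) = x^4 - 24*x^3 + 216*x^2 - 864*x + 1296
which factors as (x - 6)^4. The eigenvalues (with algebraic multiplicities) are λ = 6 with multiplicity 4.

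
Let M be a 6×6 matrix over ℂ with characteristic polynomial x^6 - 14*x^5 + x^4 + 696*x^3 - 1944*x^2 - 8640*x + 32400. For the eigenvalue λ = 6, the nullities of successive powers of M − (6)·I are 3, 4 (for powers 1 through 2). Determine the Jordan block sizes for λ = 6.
Block sizes for λ = 6: [2, 1, 1]

From the dimensions of kernels of powers, the number of Jordan blocks of size at least j is d_j − d_{j−1} where d_j = dim ker(N^j) (with d_0 = 0). Computing the differences gives [3, 1].
The number of blocks of size exactly k is (#blocks of size ≥ k) − (#blocks of size ≥ k + 1), so the partition is: 2 block(s) of size 1, 1 block(s) of size 2.
In nonincreasing order the block sizes are [2, 1, 1].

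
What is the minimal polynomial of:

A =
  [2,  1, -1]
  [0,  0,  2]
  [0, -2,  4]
x^2 - 4*x + 4

The characteristic polynomial is χ_A(x) = (x - 2)^3, so the eigenvalues are known. The minimal polynomial is
  m_A(x) = Π_λ (x − λ)^{k_λ}
where k_λ is the size of the *largest* Jordan block for λ (equivalently, the smallest k with (A − λI)^k v = 0 for every generalised eigenvector v of λ).

  λ = 2: largest Jordan block has size 2, contributing (x − 2)^2

So m_A(x) = (x - 2)^2 = x^2 - 4*x + 4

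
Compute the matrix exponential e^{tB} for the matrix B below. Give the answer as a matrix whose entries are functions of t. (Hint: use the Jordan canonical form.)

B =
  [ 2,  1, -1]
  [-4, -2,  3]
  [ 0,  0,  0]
e^{tB} =
  [2*t + 1, t, t^2/2 - t]
  [-4*t, 1 - 2*t, -t^2 + 3*t]
  [0, 0, 1]

Strategy: write B = P · J · P⁻¹ where J is a Jordan canonical form, so e^{tB} = P · e^{tJ} · P⁻¹, and e^{tJ} can be computed block-by-block.

B has Jordan form
J =
  [0, 1, 0]
  [0, 0, 1]
  [0, 0, 0]
(up to reordering of blocks).

Per-block formulas:
  For a 3×3 Jordan block J_3(0): exp(t · J_3(0)) = e^(0t)·(I + t·N + (t^2/2)·N^2), where N is the 3×3 nilpotent shift.

After assembling e^{tJ} and conjugating by P, we get:

e^{tB} =
  [2*t + 1, t, t^2/2 - t]
  [-4*t, 1 - 2*t, -t^2 + 3*t]
  [0, 0, 1]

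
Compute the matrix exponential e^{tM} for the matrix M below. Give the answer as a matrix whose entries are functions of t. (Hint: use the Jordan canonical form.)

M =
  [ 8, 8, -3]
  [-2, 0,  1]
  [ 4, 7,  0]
e^{tM} =
  [2*t*exp(3*t) + 4*exp(3*t) - 3*exp(2*t), 3*t*exp(3*t) + 5*exp(3*t) - 5*exp(2*t), -t*exp(3*t) - 2*exp(3*t) + 2*exp(2*t)]
  [-2*t*exp(3*t), -3*t*exp(3*t) + exp(3*t), t*exp(3*t)]
  [-2*t*exp(3*t) + 6*exp(3*t) - 6*exp(2*t), -3*t*exp(3*t) + 10*exp(3*t) - 10*exp(2*t), t*exp(3*t) - 3*exp(3*t) + 4*exp(2*t)]

Strategy: write M = P · J · P⁻¹ where J is a Jordan canonical form, so e^{tM} = P · e^{tJ} · P⁻¹, and e^{tJ} can be computed block-by-block.

M has Jordan form
J =
  [2, 0, 0]
  [0, 3, 1]
  [0, 0, 3]
(up to reordering of blocks).

Per-block formulas:
  For a 1×1 block at λ = 2: exp(t · [2]) = [e^(2t)].
  For a 2×2 Jordan block J_2(3): exp(t · J_2(3)) = e^(3t)·(I + t·N), where N is the 2×2 nilpotent shift.

After assembling e^{tJ} and conjugating by P, we get:

e^{tM} =
  [2*t*exp(3*t) + 4*exp(3*t) - 3*exp(2*t), 3*t*exp(3*t) + 5*exp(3*t) - 5*exp(2*t), -t*exp(3*t) - 2*exp(3*t) + 2*exp(2*t)]
  [-2*t*exp(3*t), -3*t*exp(3*t) + exp(3*t), t*exp(3*t)]
  [-2*t*exp(3*t) + 6*exp(3*t) - 6*exp(2*t), -3*t*exp(3*t) + 10*exp(3*t) - 10*exp(2*t), t*exp(3*t) - 3*exp(3*t) + 4*exp(2*t)]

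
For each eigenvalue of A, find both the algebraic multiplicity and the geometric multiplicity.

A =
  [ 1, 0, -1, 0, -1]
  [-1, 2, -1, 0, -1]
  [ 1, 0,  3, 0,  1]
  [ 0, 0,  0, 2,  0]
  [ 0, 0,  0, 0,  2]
λ = 2: alg = 5, geom = 4

Step 1 — factor the characteristic polynomial to read off the algebraic multiplicities:
  χ_A(x) = (x - 2)^5

Step 2 — compute geometric multiplicities via the rank-nullity identity g(λ) = n − rank(A − λI):
  rank(A − (2)·I) = 1, so dim ker(A − (2)·I) = n − 1 = 4

Summary:
  λ = 2: algebraic multiplicity = 5, geometric multiplicity = 4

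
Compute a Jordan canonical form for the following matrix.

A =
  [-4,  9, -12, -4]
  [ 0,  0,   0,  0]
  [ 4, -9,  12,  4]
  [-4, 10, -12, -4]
J_2(0) ⊕ J_1(0) ⊕ J_1(4)

The characteristic polynomial is
  det(x·I − A) = x^4 - 4*x^3 = x^3*(x - 4)

Eigenvalues and multiplicities (the geometric multiplicity of λ is n − rank(A − λI), which equals the number of Jordan blocks for λ):
  λ = 0: algebraic multiplicity = 3, geometric multiplicity = 2
  λ = 4: algebraic multiplicity = 1, geometric multiplicity = 1

Determining the block sizes for each eigenvalue:
  λ = 0: 2 blocks summing to 3 forces exactly one block of size 2 and the rest size 1 → block sizes [2, 1]
  λ = 4: one block (gm = 1), so the single block has size am = 1 → block sizes [1]

Assembling the blocks gives a Jordan form
J =
  [0, 1, 0, 0]
  [0, 0, 0, 0]
  [0, 0, 0, 0]
  [0, 0, 0, 4]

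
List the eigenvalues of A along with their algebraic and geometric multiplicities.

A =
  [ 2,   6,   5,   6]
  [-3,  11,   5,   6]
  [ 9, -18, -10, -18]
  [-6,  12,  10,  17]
λ = 5: alg = 4, geom = 3

Step 1 — factor the characteristic polynomial to read off the algebraic multiplicities:
  χ_A(x) = (x - 5)^4

Step 2 — compute geometric multiplicities via the rank-nullity identity g(λ) = n − rank(A − λI):
  rank(A − (5)·I) = 1, so dim ker(A − (5)·I) = n − 1 = 3

Summary:
  λ = 5: algebraic multiplicity = 4, geometric multiplicity = 3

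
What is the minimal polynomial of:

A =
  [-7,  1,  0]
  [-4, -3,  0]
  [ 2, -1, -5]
x^2 + 10*x + 25

The characteristic polynomial is χ_A(x) = (x + 5)^3, so the eigenvalues are known. The minimal polynomial is
  m_A(x) = Π_λ (x − λ)^{k_λ}
where k_λ is the size of the *largest* Jordan block for λ (equivalently, the smallest k with (A − λI)^k v = 0 for every generalised eigenvector v of λ).

  λ = -5: largest Jordan block has size 2, contributing (x + 5)^2

So m_A(x) = (x + 5)^2 = x^2 + 10*x + 25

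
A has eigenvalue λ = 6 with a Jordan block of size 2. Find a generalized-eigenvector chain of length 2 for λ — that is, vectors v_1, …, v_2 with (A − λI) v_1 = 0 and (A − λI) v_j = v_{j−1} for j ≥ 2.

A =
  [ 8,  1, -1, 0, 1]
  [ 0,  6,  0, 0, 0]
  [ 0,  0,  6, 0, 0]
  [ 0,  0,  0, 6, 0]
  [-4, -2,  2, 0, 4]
A Jordan chain for λ = 6 of length 2:
v_1 = (2, 0, 0, 0, -4)ᵀ
v_2 = (1, 0, 0, 0, 0)ᵀ

Let N = A − (6)·I. We want v_2 with N^2 v_2 = 0 but N^1 v_2 ≠ 0; then v_{j-1} := N · v_j for j = 2, …, 2.

Pick v_2 = (1, 0, 0, 0, 0)ᵀ.
Then v_1 = N · v_2 = (2, 0, 0, 0, -4)ᵀ.

Sanity check: (A − (6)·I) v_1 = (0, 0, 0, 0, 0)ᵀ = 0. ✓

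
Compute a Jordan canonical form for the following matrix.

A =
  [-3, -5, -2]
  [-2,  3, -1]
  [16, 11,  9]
J_1(1) ⊕ J_2(4)

The characteristic polynomial is
  det(x·I − A) = x^3 - 9*x^2 + 24*x - 16 = (x - 4)^2*(x - 1)

Eigenvalues and multiplicities (the geometric multiplicity of λ is n − rank(A − λI), which equals the number of Jordan blocks for λ):
  λ = 1: algebraic multiplicity = 1, geometric multiplicity = 1
  λ = 4: algebraic multiplicity = 2, geometric multiplicity = 1

Determining the block sizes for each eigenvalue:
  λ = 1: one block (gm = 1), so the single block has size am = 1 → block sizes [1]
  λ = 4: one block (gm = 1), so the single block has size am = 2 → block sizes [2]

Assembling the blocks gives a Jordan form
J =
  [1, 0, 0]
  [0, 4, 1]
  [0, 0, 4]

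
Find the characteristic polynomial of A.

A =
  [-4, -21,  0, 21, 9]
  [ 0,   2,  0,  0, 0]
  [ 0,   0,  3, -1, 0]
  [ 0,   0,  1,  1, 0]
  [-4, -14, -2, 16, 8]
x^5 - 10*x^4 + 40*x^3 - 80*x^2 + 80*x - 32

Expanding det(x·I − A) (e.g. by cofactor expansion or by noting that A is similar to its Jordan form J, which has the same characteristic polynomial as A) gives
  χ_A(x) = x^5 - 10*x^4 + 40*x^3 - 80*x^2 + 80*x - 32
which factors as (x - 2)^5. The eigenvalues (with algebraic multiplicities) are λ = 2 with multiplicity 5.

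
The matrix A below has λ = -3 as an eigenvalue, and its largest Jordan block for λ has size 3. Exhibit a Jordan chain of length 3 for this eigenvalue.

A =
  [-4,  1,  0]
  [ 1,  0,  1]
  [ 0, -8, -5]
A Jordan chain for λ = -3 of length 3:
v_1 = (2, 2, -8)ᵀ
v_2 = (-1, 1, 0)ᵀ
v_3 = (1, 0, 0)ᵀ

Let N = A − (-3)·I. We want v_3 with N^3 v_3 = 0 but N^2 v_3 ≠ 0; then v_{j-1} := N · v_j for j = 3, …, 2.

Pick v_3 = (1, 0, 0)ᵀ.
Then v_2 = N · v_3 = (-1, 1, 0)ᵀ.
Then v_1 = N · v_2 = (2, 2, -8)ᵀ.

Sanity check: (A − (-3)·I) v_1 = (0, 0, 0)ᵀ = 0. ✓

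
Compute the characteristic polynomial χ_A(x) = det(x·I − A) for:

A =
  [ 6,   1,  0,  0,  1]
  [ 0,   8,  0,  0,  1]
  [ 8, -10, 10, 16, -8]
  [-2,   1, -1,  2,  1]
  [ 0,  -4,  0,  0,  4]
x^5 - 30*x^4 + 360*x^3 - 2160*x^2 + 6480*x - 7776

Expanding det(x·I − A) (e.g. by cofactor expansion or by noting that A is similar to its Jordan form J, which has the same characteristic polynomial as A) gives
  χ_A(x) = x^5 - 30*x^4 + 360*x^3 - 2160*x^2 + 6480*x - 7776
which factors as (x - 6)^5. The eigenvalues (with algebraic multiplicities) are λ = 6 with multiplicity 5.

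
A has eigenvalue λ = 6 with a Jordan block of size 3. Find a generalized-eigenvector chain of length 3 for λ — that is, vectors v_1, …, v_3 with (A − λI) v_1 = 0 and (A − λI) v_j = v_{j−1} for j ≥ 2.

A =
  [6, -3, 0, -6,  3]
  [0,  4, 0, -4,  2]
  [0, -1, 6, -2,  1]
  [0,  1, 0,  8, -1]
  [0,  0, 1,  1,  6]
A Jordan chain for λ = 6 of length 3:
v_1 = (3, 2, 1, -1, 0)ᵀ
v_2 = (0, 0, 0, 0, 1)ᵀ
v_3 = (0, 0, 1, 0, 0)ᵀ

Let N = A − (6)·I. We want v_3 with N^3 v_3 = 0 but N^2 v_3 ≠ 0; then v_{j-1} := N · v_j for j = 3, …, 2.

Pick v_3 = (0, 0, 1, 0, 0)ᵀ.
Then v_2 = N · v_3 = (0, 0, 0, 0, 1)ᵀ.
Then v_1 = N · v_2 = (3, 2, 1, -1, 0)ᵀ.

Sanity check: (A − (6)·I) v_1 = (0, 0, 0, 0, 0)ᵀ = 0. ✓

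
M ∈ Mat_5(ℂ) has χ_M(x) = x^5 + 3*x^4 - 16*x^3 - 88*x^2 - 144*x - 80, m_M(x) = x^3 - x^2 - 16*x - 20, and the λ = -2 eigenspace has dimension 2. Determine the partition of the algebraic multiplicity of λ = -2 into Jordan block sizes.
Block sizes for λ = -2: [2, 2]

Step 1 — from the characteristic polynomial, algebraic multiplicity of λ = -2 is 4. From dim ker(M − (-2)·I) = 2, there are exactly 2 Jordan blocks for λ = -2.
Step 2 — from the minimal polynomial, the factor (x + 2)^2 tells us the largest block for λ = -2 has size 2.
Step 3 — with total size 4, 2 blocks, and largest block 2, the block sizes (in nonincreasing order) are [2, 2].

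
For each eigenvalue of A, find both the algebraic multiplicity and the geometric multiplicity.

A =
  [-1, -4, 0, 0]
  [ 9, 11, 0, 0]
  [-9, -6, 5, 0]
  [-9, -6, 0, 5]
λ = 5: alg = 4, geom = 3

Step 1 — factor the characteristic polynomial to read off the algebraic multiplicities:
  χ_A(x) = (x - 5)^4

Step 2 — compute geometric multiplicities via the rank-nullity identity g(λ) = n − rank(A − λI):
  rank(A − (5)·I) = 1, so dim ker(A − (5)·I) = n − 1 = 3

Summary:
  λ = 5: algebraic multiplicity = 4, geometric multiplicity = 3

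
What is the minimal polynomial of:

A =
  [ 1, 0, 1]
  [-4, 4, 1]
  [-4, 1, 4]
x^3 - 9*x^2 + 27*x - 27

The characteristic polynomial is χ_A(x) = (x - 3)^3, so the eigenvalues are known. The minimal polynomial is
  m_A(x) = Π_λ (x − λ)^{k_λ}
where k_λ is the size of the *largest* Jordan block for λ (equivalently, the smallest k with (A − λI)^k v = 0 for every generalised eigenvector v of λ).

  λ = 3: largest Jordan block has size 3, contributing (x − 3)^3

So m_A(x) = (x - 3)^3 = x^3 - 9*x^2 + 27*x - 27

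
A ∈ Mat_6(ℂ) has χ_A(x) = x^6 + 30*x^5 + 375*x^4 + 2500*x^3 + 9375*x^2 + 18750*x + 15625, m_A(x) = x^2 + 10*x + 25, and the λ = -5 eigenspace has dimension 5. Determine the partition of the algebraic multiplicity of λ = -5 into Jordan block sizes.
Block sizes for λ = -5: [2, 1, 1, 1, 1]

Step 1 — from the characteristic polynomial, algebraic multiplicity of λ = -5 is 6. From dim ker(A − (-5)·I) = 5, there are exactly 5 Jordan blocks for λ = -5.
Step 2 — from the minimal polynomial, the factor (x + 5)^2 tells us the largest block for λ = -5 has size 2.
Step 3 — with total size 6, 5 blocks, and largest block 2, the block sizes (in nonincreasing order) are [2, 1, 1, 1, 1].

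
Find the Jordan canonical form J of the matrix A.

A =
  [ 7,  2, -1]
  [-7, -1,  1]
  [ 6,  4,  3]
J_3(3)

The characteristic polynomial is
  det(x·I − A) = x^3 - 9*x^2 + 27*x - 27 = (x - 3)^3

Eigenvalues and multiplicities (the geometric multiplicity of λ is n − rank(A − λI), which equals the number of Jordan blocks for λ):
  λ = 3: algebraic multiplicity = 3, geometric multiplicity = 1

Determining the block sizes for each eigenvalue:
  λ = 3: one block (gm = 1), so the single block has size am = 3 → block sizes [3]

Assembling the blocks gives a Jordan form
J =
  [3, 1, 0]
  [0, 3, 1]
  [0, 0, 3]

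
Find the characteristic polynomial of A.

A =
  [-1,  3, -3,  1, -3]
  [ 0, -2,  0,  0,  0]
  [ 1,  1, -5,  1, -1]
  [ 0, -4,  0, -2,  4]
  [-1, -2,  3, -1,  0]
x^5 + 10*x^4 + 40*x^3 + 80*x^2 + 80*x + 32

Expanding det(x·I − A) (e.g. by cofactor expansion or by noting that A is similar to its Jordan form J, which has the same characteristic polynomial as A) gives
  χ_A(x) = x^5 + 10*x^4 + 40*x^3 + 80*x^2 + 80*x + 32
which factors as (x + 2)^5. The eigenvalues (with algebraic multiplicities) are λ = -2 with multiplicity 5.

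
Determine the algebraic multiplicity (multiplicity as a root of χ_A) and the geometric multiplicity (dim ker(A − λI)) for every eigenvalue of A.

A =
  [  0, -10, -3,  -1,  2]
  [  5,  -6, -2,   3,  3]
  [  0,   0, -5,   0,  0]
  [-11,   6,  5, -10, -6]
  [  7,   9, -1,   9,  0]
λ = -5: alg = 3, geom = 1; λ = -3: alg = 2, geom = 1

Step 1 — factor the characteristic polynomial to read off the algebraic multiplicities:
  χ_A(x) = (x + 3)^2*(x + 5)^3

Step 2 — compute geometric multiplicities via the rank-nullity identity g(λ) = n − rank(A − λI):
  rank(A − (-5)·I) = 4, so dim ker(A − (-5)·I) = n − 4 = 1
  rank(A − (-3)·I) = 4, so dim ker(A − (-3)·I) = n − 4 = 1

Summary:
  λ = -5: algebraic multiplicity = 3, geometric multiplicity = 1
  λ = -3: algebraic multiplicity = 2, geometric multiplicity = 1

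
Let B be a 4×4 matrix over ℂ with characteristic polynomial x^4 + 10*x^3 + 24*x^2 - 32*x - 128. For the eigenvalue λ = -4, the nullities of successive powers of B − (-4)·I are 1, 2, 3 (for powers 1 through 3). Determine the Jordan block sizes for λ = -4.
Block sizes for λ = -4: [3]

From the dimensions of kernels of powers, the number of Jordan blocks of size at least j is d_j − d_{j−1} where d_j = dim ker(N^j) (with d_0 = 0). Computing the differences gives [1, 1, 1].
The number of blocks of size exactly k is (#blocks of size ≥ k) − (#blocks of size ≥ k + 1), so the partition is: 1 block(s) of size 3.
In nonincreasing order the block sizes are [3].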